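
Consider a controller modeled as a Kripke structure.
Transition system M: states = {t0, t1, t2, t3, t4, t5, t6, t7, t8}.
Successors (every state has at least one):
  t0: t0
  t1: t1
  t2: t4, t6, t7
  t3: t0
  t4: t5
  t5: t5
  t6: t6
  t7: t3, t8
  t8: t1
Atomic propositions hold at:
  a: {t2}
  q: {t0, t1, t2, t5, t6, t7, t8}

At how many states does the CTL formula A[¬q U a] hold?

1

Sat(¬q) = {t3, t4}
A[¬q U a]: least fixpoint, start Z0 = Sat(a) = {t2}, add states in Sat(¬q) with every successor in Z. Already a fixed point.
Sat(A[¬q U a]) = {t2}
|Sat(A[¬q U a])| = |{t2}| = 1.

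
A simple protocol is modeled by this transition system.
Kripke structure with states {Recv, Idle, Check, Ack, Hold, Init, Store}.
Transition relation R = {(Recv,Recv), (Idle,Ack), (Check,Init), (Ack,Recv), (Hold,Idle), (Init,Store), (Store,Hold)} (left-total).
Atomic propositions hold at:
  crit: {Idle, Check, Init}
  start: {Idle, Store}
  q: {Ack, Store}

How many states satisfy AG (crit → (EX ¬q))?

Sat(¬q) = {Recv, Idle, Check, Hold, Init}
Sat(EX ¬q) = {s : some successor in {Recv, Idle, Check, Hold, Init}} = {Recv, Check, Ack, Hold, Store}
Sat(crit → (EX ¬q)) = {Recv, Check, Ack, Hold, Store}
AG (crit → (EX ¬q)): greatest fixpoint, start Z0 = {Recv, Check, Ack, Hold, Store}, keep only states in Sat with every successor in Z. Z1 = {Recv, Ack, Store}; Z2 = {Recv, Ack}; fixed.
Sat(AG (crit → (EX ¬q))) = {Recv, Ack}
|Sat(AG (crit → (EX ¬q)))| = |{Recv, Ack}| = 2.

2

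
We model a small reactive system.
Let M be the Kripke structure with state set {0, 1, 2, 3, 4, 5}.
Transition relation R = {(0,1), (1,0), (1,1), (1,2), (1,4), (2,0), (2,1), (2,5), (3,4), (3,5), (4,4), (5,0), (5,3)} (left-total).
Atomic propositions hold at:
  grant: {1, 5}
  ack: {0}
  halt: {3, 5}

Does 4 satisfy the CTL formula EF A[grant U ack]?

A[grant U ack]: least fixpoint, start Z0 = Sat(ack) = {0}, add states in Sat(grant) with every successor in Z. Already a fixed point.
Sat(A[grant U ack]) = {0}
EF A[grant U ack]: least fixpoint, start Z0 = {0}, add states with some successor in Z. Z1 = {0, 1, 2, 5}; Z2 = {0, 1, 2, 3, 5}; fixed.
Sat(EF A[grant U ack]) = {0, 1, 2, 3, 5}
4 ∉ Sat(EF A[grant U ack]) = {0, 1, 2, 3, 5}, so the formula does not hold at 4.

No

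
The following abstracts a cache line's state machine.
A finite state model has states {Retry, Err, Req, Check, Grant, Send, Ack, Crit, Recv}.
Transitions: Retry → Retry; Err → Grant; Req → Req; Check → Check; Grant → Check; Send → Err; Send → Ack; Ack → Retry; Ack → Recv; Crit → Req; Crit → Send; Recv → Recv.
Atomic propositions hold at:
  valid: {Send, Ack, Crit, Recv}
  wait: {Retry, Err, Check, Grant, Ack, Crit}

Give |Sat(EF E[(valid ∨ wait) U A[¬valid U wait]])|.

7

Sat(valid ∨ wait) = {Retry, Err, Check, Grant, Send, Ack, Crit, Recv}
Sat(¬valid) = {Retry, Err, Req, Check, Grant}
A[¬valid U wait]: least fixpoint, start Z0 = Sat(wait) = {Retry, Err, Check, Grant, Ack, Crit}, add states in Sat(¬valid) with every successor in Z. Already a fixed point.
Sat(A[¬valid U wait]) = {Retry, Err, Check, Grant, Ack, Crit}
E[(valid ∨ wait) U A[¬valid U wait]]: least fixpoint, start Z0 = Sat(A[¬valid U wait]) = {Retry, Err, Check, Grant, Ack, Crit}, add states in Sat(valid ∨ wait) with some successor in Z. Z1 = {Retry, Err, Check, Grant, Send, Ack, Crit}; fixed.
Sat(E[(valid ∨ wait) U A[¬valid U wait]]) = {Retry, Err, Check, Grant, Send, Ack, Crit}
EF E[(valid ∨ wait) U A[¬valid U wait]]: least fixpoint, start Z0 = {Retry, Err, Check, Grant, Send, Ack, Crit}, add states with some successor in Z. Already a fixed point.
Sat(EF E[(valid ∨ wait) U A[¬valid U wait]]) = {Retry, Err, Check, Grant, Send, Ack, Crit}
|Sat(EF E[(valid ∨ wait) U A[¬valid U wait]])| = |{Retry, Err, Check, Grant, Send, Ack, Crit}| = 7.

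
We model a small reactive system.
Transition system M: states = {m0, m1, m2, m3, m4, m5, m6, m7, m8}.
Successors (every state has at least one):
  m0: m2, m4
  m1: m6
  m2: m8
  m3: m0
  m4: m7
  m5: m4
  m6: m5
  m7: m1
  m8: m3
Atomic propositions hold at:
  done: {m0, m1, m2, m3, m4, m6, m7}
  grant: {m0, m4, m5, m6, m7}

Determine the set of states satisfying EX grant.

Sat(EX grant) = {s : some successor in {m0, m4, m5, m6, m7}} = {m0, m1, m3, m4, m5, m6}

{m0, m1, m3, m4, m5, m6}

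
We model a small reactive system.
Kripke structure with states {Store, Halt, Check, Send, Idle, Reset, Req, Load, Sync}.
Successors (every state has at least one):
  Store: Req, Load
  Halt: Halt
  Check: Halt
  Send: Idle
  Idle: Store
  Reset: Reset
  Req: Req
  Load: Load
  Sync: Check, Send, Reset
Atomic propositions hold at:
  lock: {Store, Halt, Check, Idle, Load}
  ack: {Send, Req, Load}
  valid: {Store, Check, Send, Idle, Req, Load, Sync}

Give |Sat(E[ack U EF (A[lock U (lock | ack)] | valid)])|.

8

Sat(lock | ack) = {Store, Halt, Check, Send, Idle, Req, Load}
A[lock U (lock | ack)]: least fixpoint, start Z0 = Sat((lock | ack)) = {Store, Halt, Check, Send, Idle, Req, Load}, add states in Sat(lock) with every successor in Z. Already a fixed point.
Sat(A[lock U (lock | ack)]) = {Store, Halt, Check, Send, Idle, Req, Load}
Sat(A[lock U (lock | ack)] | valid) = {Store, Halt, Check, Send, Idle, Req, Load, Sync}
EF (A[lock U (lock | ack)] | valid): least fixpoint, start Z0 = {Store, Halt, Check, Send, Idle, Req, Load, Sync}, add states with some successor in Z. Already a fixed point.
Sat(EF (A[lock U (lock | ack)] | valid)) = {Store, Halt, Check, Send, Idle, Req, Load, Sync}
E[ack U EF (A[lock U (lock | ack)] | valid)]: least fixpoint, start Z0 = Sat(EF (A[lock U (lock | ack)] | valid)) = {Store, Halt, Check, Send, Idle, Req, Load, Sync}, add states in Sat(ack) with some successor in Z. Already a fixed point.
Sat(E[ack U EF (A[lock U (lock | ack)] | valid)]) = {Store, Halt, Check, Send, Idle, Req, Load, Sync}
|Sat(E[ack U EF (A[lock U (lock | ack)] | valid)])| = |{Store, Halt, Check, Send, Idle, Req, Load, Sync}| = 8.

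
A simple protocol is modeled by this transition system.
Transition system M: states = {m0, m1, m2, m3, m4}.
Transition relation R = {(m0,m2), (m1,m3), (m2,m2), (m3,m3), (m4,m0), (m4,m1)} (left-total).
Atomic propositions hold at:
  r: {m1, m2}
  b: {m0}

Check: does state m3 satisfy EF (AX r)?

No

Sat(AX r) = {s : every successor in {m1, m2}} = {m0, m2}
EF (AX r): least fixpoint, start Z0 = {m0, m2}, add states with some successor in Z. Z1 = {m0, m2, m4}; fixed.
Sat(EF (AX r)) = {m0, m2, m4}
m3 ∉ Sat(EF (AX r)) = {m0, m2, m4}, so the formula does not hold at m3.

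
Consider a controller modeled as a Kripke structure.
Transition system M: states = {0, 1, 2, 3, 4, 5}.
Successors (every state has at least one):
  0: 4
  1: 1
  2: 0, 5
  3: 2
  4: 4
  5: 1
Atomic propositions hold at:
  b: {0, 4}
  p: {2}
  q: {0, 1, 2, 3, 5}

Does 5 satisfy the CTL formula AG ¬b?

Sat(¬b) = {1, 2, 3, 5}
AG ¬b: greatest fixpoint, start Z0 = {1, 2, 3, 5}, keep only states in Sat with every successor in Z. Z1 = {1, 3, 5}; Z2 = {1, 5}; fixed.
Sat(AG ¬b) = {1, 5}
5 ∈ Sat(AG ¬b) = {1, 5}, so the formula holds at 5.

Yes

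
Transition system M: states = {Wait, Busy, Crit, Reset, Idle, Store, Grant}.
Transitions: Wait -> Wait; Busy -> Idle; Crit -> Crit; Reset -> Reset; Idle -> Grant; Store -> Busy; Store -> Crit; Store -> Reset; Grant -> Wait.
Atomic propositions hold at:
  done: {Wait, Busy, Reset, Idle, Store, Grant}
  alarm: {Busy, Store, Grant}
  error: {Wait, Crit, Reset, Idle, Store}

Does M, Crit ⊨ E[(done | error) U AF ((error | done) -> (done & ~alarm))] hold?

No

Sat(done | error) = {Wait, Busy, Crit, Reset, Idle, Store, Grant}
Sat(error | done) = {Wait, Busy, Crit, Reset, Idle, Store, Grant}
Sat(~alarm) = {Wait, Crit, Reset, Idle}
Sat(done & ~alarm) = {Wait, Reset, Idle}
Sat((error | done) -> (done & ~alarm)) = {Wait, Reset, Idle}
AF ((error | done) -> (done & ~alarm)): least fixpoint, start Z0 = {Wait, Reset, Idle}, add states with every successor in Z. Z1 = {Wait, Busy, Reset, Idle, Grant}; fixed.
Sat(AF ((error | done) -> (done & ~alarm))) = {Wait, Busy, Reset, Idle, Grant}
E[(done | error) U AF ((error | done) -> (done & ~alarm))]: least fixpoint, start Z0 = Sat(AF ((error | done) -> (done & ~alarm))) = {Wait, Busy, Reset, Idle, Grant}, add states in Sat(done | error) with some successor in Z. Z1 = {Wait, Busy, Reset, Idle, Store, Grant}; fixed.
Sat(E[(done | error) U AF ((error | done) -> (done & ~alarm))]) = {Wait, Busy, Reset, Idle, Store, Grant}
Crit ∉ Sat(E[(done | error) U AF ((error | done) -> (done & ~alarm))]) = {Wait, Busy, Reset, Idle, Store, Grant}, so the formula does not hold at Crit.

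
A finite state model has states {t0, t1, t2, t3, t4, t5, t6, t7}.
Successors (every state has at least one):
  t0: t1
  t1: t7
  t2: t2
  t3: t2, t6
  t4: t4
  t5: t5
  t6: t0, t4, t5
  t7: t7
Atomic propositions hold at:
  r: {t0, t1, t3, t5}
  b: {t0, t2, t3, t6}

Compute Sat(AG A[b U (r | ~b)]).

{t0, t1, t4, t5, t6, t7}

Sat(~b) = {t1, t4, t5, t7}
Sat(r | ~b) = {t0, t1, t3, t4, t5, t7}
A[b U (r | ~b)]: least fixpoint, start Z0 = Sat((r | ~b)) = {t0, t1, t3, t4, t5, t7}, add states in Sat(b) with every successor in Z. Z1 = {t0, t1, t3, t4, t5, t6, t7}; fixed.
Sat(A[b U (r | ~b)]) = {t0, t1, t3, t4, t5, t6, t7}
AG A[b U (r | ~b)]: greatest fixpoint, start Z0 = {t0, t1, t3, t4, t5, t6, t7}, keep only states in Sat with every successor in Z. Z1 = {t0, t1, t4, t5, t6, t7}; fixed.
Sat(AG A[b U (r | ~b)]) = {t0, t1, t4, t5, t6, t7}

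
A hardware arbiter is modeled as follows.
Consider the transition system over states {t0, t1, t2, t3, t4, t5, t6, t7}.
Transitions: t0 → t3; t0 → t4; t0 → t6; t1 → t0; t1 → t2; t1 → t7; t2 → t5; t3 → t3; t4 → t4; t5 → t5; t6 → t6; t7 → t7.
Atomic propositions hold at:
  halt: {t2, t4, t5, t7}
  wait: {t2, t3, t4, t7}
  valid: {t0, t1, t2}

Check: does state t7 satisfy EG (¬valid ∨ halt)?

Sat(¬valid) = {t3, t4, t5, t6, t7}
Sat(¬valid ∨ halt) = {t2, t3, t4, t5, t6, t7}
EG (¬valid ∨ halt): greatest fixpoint, start Z0 = {t2, t3, t4, t5, t6, t7}, keep only states in Sat with some successor in Z. Already a fixed point.
Sat(EG (¬valid ∨ halt)) = {t2, t3, t4, t5, t6, t7}
t7 ∈ Sat(EG (¬valid ∨ halt)) = {t2, t3, t4, t5, t6, t7}, so the formula holds at t7.

Yes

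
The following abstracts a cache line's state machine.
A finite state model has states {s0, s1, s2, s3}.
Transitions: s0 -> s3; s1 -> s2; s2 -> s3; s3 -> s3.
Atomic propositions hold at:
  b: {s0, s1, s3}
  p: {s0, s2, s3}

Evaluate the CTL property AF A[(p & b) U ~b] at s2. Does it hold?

Yes

Sat(p & b) = {s0, s3}
Sat(~b) = {s2}
A[(p & b) U ~b]: least fixpoint, start Z0 = Sat(~b) = {s2}, add states in Sat(p & b) with every successor in Z. Already a fixed point.
Sat(A[(p & b) U ~b]) = {s2}
AF A[(p & b) U ~b]: least fixpoint, start Z0 = {s2}, add states with every successor in Z. Z1 = {s1, s2}; fixed.
Sat(AF A[(p & b) U ~b]) = {s1, s2}
s2 ∈ Sat(AF A[(p & b) U ~b]) = {s1, s2}, so the formula holds at s2.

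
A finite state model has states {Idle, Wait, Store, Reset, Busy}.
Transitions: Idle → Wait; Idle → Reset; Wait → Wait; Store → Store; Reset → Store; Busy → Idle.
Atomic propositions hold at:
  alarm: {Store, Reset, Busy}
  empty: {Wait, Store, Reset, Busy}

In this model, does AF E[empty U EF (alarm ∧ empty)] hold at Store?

Sat(alarm ∧ empty) = {Store, Reset, Busy}
EF (alarm ∧ empty): least fixpoint, start Z0 = {Store, Reset, Busy}, add states with some successor in Z. Z1 = {Idle, Store, Reset, Busy}; fixed.
Sat(EF (alarm ∧ empty)) = {Idle, Store, Reset, Busy}
E[empty U EF (alarm ∧ empty)]: least fixpoint, start Z0 = Sat(EF (alarm ∧ empty)) = {Idle, Store, Reset, Busy}, add states in Sat(empty) with some successor in Z. Already a fixed point.
Sat(E[empty U EF (alarm ∧ empty)]) = {Idle, Store, Reset, Busy}
AF E[empty U EF (alarm ∧ empty)]: least fixpoint, start Z0 = {Idle, Store, Reset, Busy}, add states with every successor in Z. Already a fixed point.
Sat(AF E[empty U EF (alarm ∧ empty)]) = {Idle, Store, Reset, Busy}
Store ∈ Sat(AF E[empty U EF (alarm ∧ empty)]) = {Idle, Store, Reset, Busy}, so the formula holds at Store.

Yes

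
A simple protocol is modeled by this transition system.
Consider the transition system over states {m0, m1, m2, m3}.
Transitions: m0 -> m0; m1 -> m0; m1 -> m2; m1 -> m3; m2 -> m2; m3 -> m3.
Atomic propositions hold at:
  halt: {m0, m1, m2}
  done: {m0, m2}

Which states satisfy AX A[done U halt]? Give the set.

A[done U halt]: least fixpoint, start Z0 = Sat(halt) = {m0, m1, m2}, add states in Sat(done) with every successor in Z. Already a fixed point.
Sat(A[done U halt]) = {m0, m1, m2}
Sat(AX A[done U halt]) = {s : every successor in {m0, m1, m2}} = {m0, m2}

{m0, m2}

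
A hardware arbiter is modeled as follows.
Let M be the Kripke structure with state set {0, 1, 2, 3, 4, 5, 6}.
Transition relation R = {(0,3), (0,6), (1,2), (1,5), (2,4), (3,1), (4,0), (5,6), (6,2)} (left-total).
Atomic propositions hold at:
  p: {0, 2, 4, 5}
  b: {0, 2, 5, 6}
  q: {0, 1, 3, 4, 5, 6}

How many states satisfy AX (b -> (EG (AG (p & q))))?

2

Sat(p & q) = {0, 4, 5}
AG (p & q): greatest fixpoint, start Z0 = {0, 4, 5}, keep only states in Sat with every successor in Z. Z1 = {4}; Z2 = ∅; fixed.
Sat(AG (p & q)) = ∅
EG (AG (p & q)): greatest fixpoint, start Z0 = ∅, keep only states in Sat with some successor in Z. Already a fixed point.
Sat(EG (AG (p & q))) = ∅
Sat(b -> (EG (AG (p & q)))) = {1, 3, 4}
Sat(AX (b -> (EG (AG (p & q))))) = {s : every successor in {1, 3, 4}} = {2, 3}
|Sat(AX (b -> (EG (AG (p & q)))))| = |{2, 3}| = 2.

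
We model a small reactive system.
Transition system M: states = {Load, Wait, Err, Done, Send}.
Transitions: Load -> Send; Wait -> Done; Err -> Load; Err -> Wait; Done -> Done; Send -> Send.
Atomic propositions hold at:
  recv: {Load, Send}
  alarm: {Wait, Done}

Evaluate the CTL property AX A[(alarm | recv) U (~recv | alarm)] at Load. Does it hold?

Sat(alarm | recv) = {Load, Wait, Done, Send}
Sat(~recv) = {Wait, Err, Done}
Sat(~recv | alarm) = {Wait, Err, Done}
A[(alarm | recv) U (~recv | alarm)]: least fixpoint, start Z0 = Sat((~recv | alarm)) = {Wait, Err, Done}, add states in Sat(alarm | recv) with every successor in Z. Already a fixed point.
Sat(A[(alarm | recv) U (~recv | alarm)]) = {Wait, Err, Done}
Sat(AX A[(alarm | recv) U (~recv | alarm)]) = {s : every successor in {Wait, Err, Done}} = {Wait, Done}
Load ∉ Sat(AX A[(alarm | recv) U (~recv | alarm)]) = {Wait, Done}, so the formula does not hold at Load.

No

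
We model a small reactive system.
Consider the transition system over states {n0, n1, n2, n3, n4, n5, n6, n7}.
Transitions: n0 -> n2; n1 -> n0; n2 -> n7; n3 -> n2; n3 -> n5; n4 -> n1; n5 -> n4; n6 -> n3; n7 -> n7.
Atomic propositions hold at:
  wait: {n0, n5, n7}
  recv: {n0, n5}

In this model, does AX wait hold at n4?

No

Sat(AX wait) = {s : every successor in {n0, n5, n7}} = {n1, n2, n7}
n4 ∉ Sat(AX wait) = {n1, n2, n7}, so the formula does not hold at n4.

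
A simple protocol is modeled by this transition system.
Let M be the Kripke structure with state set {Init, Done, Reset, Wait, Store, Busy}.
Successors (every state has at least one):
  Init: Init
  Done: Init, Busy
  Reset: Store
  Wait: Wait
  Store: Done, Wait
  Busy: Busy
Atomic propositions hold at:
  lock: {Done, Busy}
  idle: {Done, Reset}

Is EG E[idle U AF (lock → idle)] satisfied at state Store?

Yes

Sat(lock → idle) = {Init, Done, Reset, Wait, Store}
AF (lock → idle): least fixpoint, start Z0 = {Init, Done, Reset, Wait, Store}, add states with every successor in Z. Already a fixed point.
Sat(AF (lock → idle)) = {Init, Done, Reset, Wait, Store}
E[idle U AF (lock → idle)]: least fixpoint, start Z0 = Sat(AF (lock → idle)) = {Init, Done, Reset, Wait, Store}, add states in Sat(idle) with some successor in Z. Already a fixed point.
Sat(E[idle U AF (lock → idle)]) = {Init, Done, Reset, Wait, Store}
EG E[idle U AF (lock → idle)]: greatest fixpoint, start Z0 = {Init, Done, Reset, Wait, Store}, keep only states in Sat with some successor in Z. Already a fixed point.
Sat(EG E[idle U AF (lock → idle)]) = {Init, Done, Reset, Wait, Store}
Store ∈ Sat(EG E[idle U AF (lock → idle)]) = {Init, Done, Reset, Wait, Store}, so the formula holds at Store.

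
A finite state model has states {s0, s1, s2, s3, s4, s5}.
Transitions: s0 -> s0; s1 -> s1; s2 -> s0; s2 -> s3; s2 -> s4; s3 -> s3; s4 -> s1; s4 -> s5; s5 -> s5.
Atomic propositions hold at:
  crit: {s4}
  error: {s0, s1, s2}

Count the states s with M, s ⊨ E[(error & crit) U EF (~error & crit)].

Sat(error & crit) = ∅
Sat(~error) = {s3, s4, s5}
Sat(~error & crit) = {s4}
EF (~error & crit): least fixpoint, start Z0 = {s4}, add states with some successor in Z. Z1 = {s2, s4}; fixed.
Sat(EF (~error & crit)) = {s2, s4}
E[(error & crit) U EF (~error & crit)]: least fixpoint, start Z0 = Sat(EF (~error & crit)) = {s2, s4}, add states in Sat(error & crit) with some successor in Z. Already a fixed point.
Sat(E[(error & crit) U EF (~error & crit)]) = {s2, s4}
|Sat(E[(error & crit) U EF (~error & crit)])| = |{s2, s4}| = 2.

2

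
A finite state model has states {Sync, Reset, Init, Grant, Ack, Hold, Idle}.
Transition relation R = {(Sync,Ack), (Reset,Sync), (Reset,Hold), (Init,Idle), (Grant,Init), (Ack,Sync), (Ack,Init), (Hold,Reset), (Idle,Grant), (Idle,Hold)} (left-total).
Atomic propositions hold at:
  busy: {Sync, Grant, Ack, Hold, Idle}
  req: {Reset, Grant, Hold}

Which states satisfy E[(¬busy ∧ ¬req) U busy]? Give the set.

{Sync, Init, Grant, Ack, Hold, Idle}

Sat(¬busy) = {Reset, Init}
Sat(¬req) = {Sync, Init, Ack, Idle}
Sat(¬busy ∧ ¬req) = {Init}
E[(¬busy ∧ ¬req) U busy]: least fixpoint, start Z0 = Sat(busy) = {Sync, Grant, Ack, Hold, Idle}, add states in Sat(¬busy ∧ ¬req) with some successor in Z. Z1 = {Sync, Init, Grant, Ack, Hold, Idle}; fixed.
Sat(E[(¬busy ∧ ¬req) U busy]) = {Sync, Init, Grant, Ack, Hold, Idle}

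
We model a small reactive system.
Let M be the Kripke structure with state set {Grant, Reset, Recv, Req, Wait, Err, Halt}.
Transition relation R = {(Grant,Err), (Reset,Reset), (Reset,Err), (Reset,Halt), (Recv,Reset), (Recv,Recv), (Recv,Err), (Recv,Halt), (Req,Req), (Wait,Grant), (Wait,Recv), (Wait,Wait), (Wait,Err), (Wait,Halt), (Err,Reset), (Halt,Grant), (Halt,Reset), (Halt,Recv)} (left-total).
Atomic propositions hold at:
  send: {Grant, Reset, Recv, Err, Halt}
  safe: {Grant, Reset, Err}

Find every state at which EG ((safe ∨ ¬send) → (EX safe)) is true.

{Grant, Reset, Recv, Wait, Err, Halt}

Sat(¬send) = {Req, Wait}
Sat(safe ∨ ¬send) = {Grant, Reset, Req, Wait, Err}
Sat(EX safe) = {s : some successor in {Grant, Reset, Err}} = {Grant, Reset, Recv, Wait, Err, Halt}
Sat((safe ∨ ¬send) → (EX safe)) = {Grant, Reset, Recv, Wait, Err, Halt}
EG ((safe ∨ ¬send) → (EX safe)): greatest fixpoint, start Z0 = {Grant, Reset, Recv, Wait, Err, Halt}, keep only states in Sat with some successor in Z. Already a fixed point.
Sat(EG ((safe ∨ ¬send) → (EX safe))) = {Grant, Reset, Recv, Wait, Err, Halt}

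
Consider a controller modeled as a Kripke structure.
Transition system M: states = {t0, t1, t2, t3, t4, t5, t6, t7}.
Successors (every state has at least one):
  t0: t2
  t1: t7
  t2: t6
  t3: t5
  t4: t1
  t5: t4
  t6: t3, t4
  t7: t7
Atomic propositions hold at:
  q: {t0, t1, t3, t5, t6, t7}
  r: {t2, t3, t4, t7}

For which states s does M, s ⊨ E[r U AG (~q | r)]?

{t7}

Sat(~q) = {t2, t4}
Sat(~q | r) = {t2, t3, t4, t7}
AG (~q | r): greatest fixpoint, start Z0 = {t2, t3, t4, t7}, keep only states in Sat with every successor in Z. Z1 = {t7}; fixed.
Sat(AG (~q | r)) = {t7}
E[r U AG (~q | r)]: least fixpoint, start Z0 = Sat(AG (~q | r)) = {t7}, add states in Sat(r) with some successor in Z. Already a fixed point.
Sat(E[r U AG (~q | r)]) = {t7}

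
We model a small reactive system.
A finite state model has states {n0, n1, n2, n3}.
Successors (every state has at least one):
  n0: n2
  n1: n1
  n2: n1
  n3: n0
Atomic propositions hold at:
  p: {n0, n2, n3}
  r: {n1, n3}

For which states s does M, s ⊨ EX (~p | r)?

{n1, n2}

Sat(~p) = {n1}
Sat(~p | r) = {n1, n3}
Sat(EX (~p | r)) = {s : some successor in {n1, n3}} = {n1, n2}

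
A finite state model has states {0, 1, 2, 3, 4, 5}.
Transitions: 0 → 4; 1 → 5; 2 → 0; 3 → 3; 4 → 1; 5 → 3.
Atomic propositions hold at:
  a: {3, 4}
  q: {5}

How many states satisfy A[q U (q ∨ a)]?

3

Sat(q ∨ a) = {3, 4, 5}
A[q U (q ∨ a)]: least fixpoint, start Z0 = Sat((q ∨ a)) = {3, 4, 5}, add states in Sat(q) with every successor in Z. Already a fixed point.
Sat(A[q U (q ∨ a)]) = {3, 4, 5}
|Sat(A[q U (q ∨ a)])| = |{3, 4, 5}| = 3.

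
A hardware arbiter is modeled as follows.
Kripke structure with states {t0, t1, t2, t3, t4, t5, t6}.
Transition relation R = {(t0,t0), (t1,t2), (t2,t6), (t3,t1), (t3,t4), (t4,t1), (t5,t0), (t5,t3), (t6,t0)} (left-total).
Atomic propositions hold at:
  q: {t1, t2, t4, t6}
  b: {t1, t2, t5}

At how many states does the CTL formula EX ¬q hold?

Sat(¬q) = {t0, t3, t5}
Sat(EX ¬q) = {s : some successor in {t0, t3, t5}} = {t0, t5, t6}
|Sat(EX ¬q)| = |{t0, t5, t6}| = 3.

3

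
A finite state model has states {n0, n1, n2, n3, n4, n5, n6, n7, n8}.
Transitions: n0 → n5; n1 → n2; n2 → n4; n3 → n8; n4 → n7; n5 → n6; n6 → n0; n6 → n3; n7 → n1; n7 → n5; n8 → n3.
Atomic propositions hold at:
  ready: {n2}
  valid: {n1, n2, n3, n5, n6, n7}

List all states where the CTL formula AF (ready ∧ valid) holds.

Sat(ready ∧ valid) = {n2}
AF (ready ∧ valid): least fixpoint, start Z0 = {n2}, add states with every successor in Z. Z1 = {n1, n2}; fixed.
Sat(AF (ready ∧ valid)) = {n1, n2}

{n1, n2}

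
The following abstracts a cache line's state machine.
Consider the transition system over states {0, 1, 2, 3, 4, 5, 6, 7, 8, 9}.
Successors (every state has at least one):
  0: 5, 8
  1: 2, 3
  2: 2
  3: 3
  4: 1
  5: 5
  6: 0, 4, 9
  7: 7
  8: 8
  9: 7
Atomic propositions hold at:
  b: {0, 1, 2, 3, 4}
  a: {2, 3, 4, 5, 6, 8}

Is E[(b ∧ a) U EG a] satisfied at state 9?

Sat(b ∧ a) = {2, 3, 4}
EG a: greatest fixpoint, start Z0 = {2, 3, 4, 5, 6, 8}, keep only states in Sat with some successor in Z. Z1 = {2, 3, 5, 6, 8}; Z2 = {2, 3, 5, 8}; fixed.
Sat(EG a) = {2, 3, 5, 8}
E[(b ∧ a) U EG a]: least fixpoint, start Z0 = Sat(EG a) = {2, 3, 5, 8}, add states in Sat(b ∧ a) with some successor in Z. Already a fixed point.
Sat(E[(b ∧ a) U EG a]) = {2, 3, 5, 8}
9 ∉ Sat(E[(b ∧ a) U EG a]) = {2, 3, 5, 8}, so the formula does not hold at 9.

No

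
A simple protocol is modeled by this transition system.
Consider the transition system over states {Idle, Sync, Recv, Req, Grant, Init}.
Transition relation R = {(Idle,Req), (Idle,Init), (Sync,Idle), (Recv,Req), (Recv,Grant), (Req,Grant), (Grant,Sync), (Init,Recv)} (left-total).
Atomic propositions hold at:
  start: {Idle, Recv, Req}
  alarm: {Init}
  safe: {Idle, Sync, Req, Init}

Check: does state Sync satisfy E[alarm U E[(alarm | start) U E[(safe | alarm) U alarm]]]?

Sat(alarm | start) = {Idle, Recv, Req, Init}
Sat(safe | alarm) = {Idle, Sync, Req, Init}
E[(safe | alarm) U alarm]: least fixpoint, start Z0 = Sat(alarm) = {Init}, add states in Sat(safe | alarm) with some successor in Z. Z1 = {Idle, Init}; Z2 = {Idle, Sync, Init}; fixed.
Sat(E[(safe | alarm) U alarm]) = {Idle, Sync, Init}
E[(alarm | start) U E[(safe | alarm) U alarm]]: least fixpoint, start Z0 = Sat(E[(safe | alarm) U alarm]) = {Idle, Sync, Init}, add states in Sat(alarm | start) with some successor in Z. Already a fixed point.
Sat(E[(alarm | start) U E[(safe | alarm) U alarm]]) = {Idle, Sync, Init}
E[alarm U E[(alarm | start) U E[(safe | alarm) U alarm]]]: least fixpoint, start Z0 = Sat(E[(alarm | start) U E[(safe | alarm) U alarm]]) = {Idle, Sync, Init}, add states in Sat(alarm) with some successor in Z. Already a fixed point.
Sat(E[alarm U E[(alarm | start) U E[(safe | alarm) U alarm]]]) = {Idle, Sync, Init}
Sync ∈ Sat(E[alarm U E[(alarm | start) U E[(safe | alarm) U alarm]]]) = {Idle, Sync, Init}, so the formula holds at Sync.

Yes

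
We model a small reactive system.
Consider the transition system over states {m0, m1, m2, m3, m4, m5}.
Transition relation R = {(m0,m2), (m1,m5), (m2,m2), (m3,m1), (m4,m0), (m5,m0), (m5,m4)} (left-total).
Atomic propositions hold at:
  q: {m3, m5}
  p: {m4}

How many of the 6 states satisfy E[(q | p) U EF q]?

3

Sat(q | p) = {m3, m4, m5}
EF q: least fixpoint, start Z0 = {m3, m5}, add states with some successor in Z. Z1 = {m1, m3, m5}; fixed.
Sat(EF q) = {m1, m3, m5}
E[(q | p) U EF q]: least fixpoint, start Z0 = Sat(EF q) = {m1, m3, m5}, add states in Sat(q | p) with some successor in Z. Already a fixed point.
Sat(E[(q | p) U EF q]) = {m1, m3, m5}
|Sat(E[(q | p) U EF q])| = |{m1, m3, m5}| = 3.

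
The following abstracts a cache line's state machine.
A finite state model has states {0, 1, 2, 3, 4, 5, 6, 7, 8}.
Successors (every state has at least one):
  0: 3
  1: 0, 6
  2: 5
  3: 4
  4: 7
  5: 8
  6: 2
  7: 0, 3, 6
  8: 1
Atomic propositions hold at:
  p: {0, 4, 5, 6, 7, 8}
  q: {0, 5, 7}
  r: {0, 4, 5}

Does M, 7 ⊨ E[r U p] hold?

E[r U p]: least fixpoint, start Z0 = Sat(p) = {0, 4, 5, 6, 7, 8}, add states in Sat(r) with some successor in Z. Already a fixed point.
Sat(E[r U p]) = {0, 4, 5, 6, 7, 8}
7 ∈ Sat(E[r U p]) = {0, 4, 5, 6, 7, 8}, so the formula holds at 7.

Yes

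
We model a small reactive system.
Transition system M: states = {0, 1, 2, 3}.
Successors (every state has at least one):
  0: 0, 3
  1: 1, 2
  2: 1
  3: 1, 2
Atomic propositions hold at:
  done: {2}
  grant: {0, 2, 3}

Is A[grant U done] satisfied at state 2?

Yes

A[grant U done]: least fixpoint, start Z0 = Sat(done) = {2}, add states in Sat(grant) with every successor in Z. Already a fixed point.
Sat(A[grant U done]) = {2}
2 ∈ Sat(A[grant U done]) = {2}, so the formula holds at 2.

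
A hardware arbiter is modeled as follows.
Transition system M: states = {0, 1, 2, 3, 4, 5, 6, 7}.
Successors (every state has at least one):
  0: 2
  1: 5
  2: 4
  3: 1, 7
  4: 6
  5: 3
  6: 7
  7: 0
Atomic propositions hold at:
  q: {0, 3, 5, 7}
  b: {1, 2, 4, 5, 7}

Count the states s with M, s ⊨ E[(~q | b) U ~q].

Sat(~q) = {1, 2, 4, 6}
Sat(~q | b) = {1, 2, 4, 5, 6, 7}
E[(~q | b) U ~q]: least fixpoint, start Z0 = Sat(~q) = {1, 2, 4, 6}, add states in Sat(~q | b) with some successor in Z. Already a fixed point.
Sat(E[(~q | b) U ~q]) = {1, 2, 4, 6}
|Sat(E[(~q | b) U ~q])| = |{1, 2, 4, 6}| = 4.

4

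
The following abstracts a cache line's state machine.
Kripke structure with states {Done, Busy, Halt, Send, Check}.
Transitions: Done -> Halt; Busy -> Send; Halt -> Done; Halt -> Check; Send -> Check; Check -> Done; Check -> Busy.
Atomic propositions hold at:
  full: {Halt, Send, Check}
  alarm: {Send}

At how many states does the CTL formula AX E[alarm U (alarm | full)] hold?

3

Sat(alarm | full) = {Halt, Send, Check}
E[alarm U (alarm | full)]: least fixpoint, start Z0 = Sat((alarm | full)) = {Halt, Send, Check}, add states in Sat(alarm) with some successor in Z. Already a fixed point.
Sat(E[alarm U (alarm | full)]) = {Halt, Send, Check}
Sat(AX E[alarm U (alarm | full)]) = {s : every successor in {Halt, Send, Check}} = {Done, Busy, Send}
|Sat(AX E[alarm U (alarm | full)])| = |{Done, Busy, Send}| = 3.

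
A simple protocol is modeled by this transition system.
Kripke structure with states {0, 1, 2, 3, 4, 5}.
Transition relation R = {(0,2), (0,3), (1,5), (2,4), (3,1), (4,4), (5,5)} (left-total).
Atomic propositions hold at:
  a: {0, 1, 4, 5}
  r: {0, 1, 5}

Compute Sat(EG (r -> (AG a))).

{1, 2, 3, 4, 5}

AG a: greatest fixpoint, start Z0 = {0, 1, 4, 5}, keep only states in Sat with every successor in Z. Z1 = {1, 4, 5}; fixed.
Sat(AG a) = {1, 4, 5}
Sat(r -> (AG a)) = {1, 2, 3, 4, 5}
EG (r -> (AG a)): greatest fixpoint, start Z0 = {1, 2, 3, 4, 5}, keep only states in Sat with some successor in Z. Already a fixed point.
Sat(EG (r -> (AG a))) = {1, 2, 3, 4, 5}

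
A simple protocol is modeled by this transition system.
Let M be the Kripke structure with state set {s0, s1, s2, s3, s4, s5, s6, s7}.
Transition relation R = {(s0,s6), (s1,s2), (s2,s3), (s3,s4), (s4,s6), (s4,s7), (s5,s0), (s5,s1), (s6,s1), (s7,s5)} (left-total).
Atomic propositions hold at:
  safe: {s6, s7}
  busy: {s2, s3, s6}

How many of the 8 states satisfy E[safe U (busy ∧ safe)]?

1

Sat(busy ∧ safe) = {s6}
E[safe U (busy ∧ safe)]: least fixpoint, start Z0 = Sat((busy ∧ safe)) = {s6}, add states in Sat(safe) with some successor in Z. Already a fixed point.
Sat(E[safe U (busy ∧ safe)]) = {s6}
|Sat(E[safe U (busy ∧ safe)])| = |{s6}| = 1.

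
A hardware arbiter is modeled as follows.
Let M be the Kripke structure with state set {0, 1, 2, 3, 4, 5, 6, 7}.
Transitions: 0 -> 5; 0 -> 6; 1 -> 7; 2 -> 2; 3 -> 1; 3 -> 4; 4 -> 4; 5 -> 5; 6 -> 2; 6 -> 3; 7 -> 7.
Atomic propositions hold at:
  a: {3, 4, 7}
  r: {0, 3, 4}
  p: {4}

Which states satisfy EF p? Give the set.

EF p: least fixpoint, start Z0 = {4}, add states with some successor in Z. Z1 = {3, 4}; Z2 = {3, 4, 6}; Z3 = {0, 3, 4, 6}; fixed.
Sat(EF p) = {0, 3, 4, 6}

{0, 3, 4, 6}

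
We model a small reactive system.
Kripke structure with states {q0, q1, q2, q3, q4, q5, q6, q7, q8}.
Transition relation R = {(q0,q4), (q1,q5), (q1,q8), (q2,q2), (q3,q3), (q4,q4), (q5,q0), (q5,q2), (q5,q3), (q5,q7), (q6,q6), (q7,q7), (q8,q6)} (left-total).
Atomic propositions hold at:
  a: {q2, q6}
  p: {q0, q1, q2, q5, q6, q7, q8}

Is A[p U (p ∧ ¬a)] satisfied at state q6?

No

Sat(¬a) = {q0, q1, q3, q4, q5, q7, q8}
Sat(p ∧ ¬a) = {q0, q1, q5, q7, q8}
A[p U (p ∧ ¬a)]: least fixpoint, start Z0 = Sat((p ∧ ¬a)) = {q0, q1, q5, q7, q8}, add states in Sat(p) with every successor in Z. Already a fixed point.
Sat(A[p U (p ∧ ¬a)]) = {q0, q1, q5, q7, q8}
q6 ∉ Sat(A[p U (p ∧ ¬a)]) = {q0, q1, q5, q7, q8}, so the formula does not hold at q6.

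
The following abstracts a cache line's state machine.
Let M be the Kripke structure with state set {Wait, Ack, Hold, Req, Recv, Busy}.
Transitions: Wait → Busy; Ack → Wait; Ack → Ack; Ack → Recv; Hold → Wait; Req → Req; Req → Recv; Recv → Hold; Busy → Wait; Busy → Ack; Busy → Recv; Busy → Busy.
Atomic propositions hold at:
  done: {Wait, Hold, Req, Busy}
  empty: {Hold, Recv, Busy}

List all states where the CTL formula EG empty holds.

{Busy}

EG empty: greatest fixpoint, start Z0 = {Hold, Recv, Busy}, keep only states in Sat with some successor in Z. Z1 = {Recv, Busy}; Z2 = {Busy}; fixed.
Sat(EG empty) = {Busy}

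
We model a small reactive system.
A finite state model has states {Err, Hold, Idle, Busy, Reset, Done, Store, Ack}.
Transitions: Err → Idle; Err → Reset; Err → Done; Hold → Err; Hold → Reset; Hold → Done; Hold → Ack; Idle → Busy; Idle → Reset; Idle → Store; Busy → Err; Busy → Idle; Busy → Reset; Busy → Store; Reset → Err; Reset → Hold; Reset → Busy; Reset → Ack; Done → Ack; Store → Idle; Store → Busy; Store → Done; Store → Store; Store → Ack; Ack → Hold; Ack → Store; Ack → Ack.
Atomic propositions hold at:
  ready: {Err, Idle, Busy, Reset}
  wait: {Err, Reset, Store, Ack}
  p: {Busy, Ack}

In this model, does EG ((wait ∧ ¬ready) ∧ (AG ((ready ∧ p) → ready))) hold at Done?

No

Sat(¬ready) = {Hold, Done, Store, Ack}
Sat(wait ∧ ¬ready) = {Store, Ack}
Sat(ready ∧ p) = {Busy}
Sat((ready ∧ p) → ready) = {Err, Hold, Idle, Busy, Reset, Done, Store, Ack}
AG ((ready ∧ p) → ready): greatest fixpoint, start Z0 = {Err, Hold, Idle, Busy, Reset, Done, Store, Ack}, keep only states in Sat with every successor in Z. Already a fixed point.
Sat(AG ((ready ∧ p) → ready)) = {Err, Hold, Idle, Busy, Reset, Done, Store, Ack}
Sat((wait ∧ ¬ready) ∧ (AG ((ready ∧ p) → ready))) = {Store, Ack}
EG ((wait ∧ ¬ready) ∧ (AG ((ready ∧ p) → ready))): greatest fixpoint, start Z0 = {Store, Ack}, keep only states in Sat with some successor in Z. Already a fixed point.
Sat(EG ((wait ∧ ¬ready) ∧ (AG ((ready ∧ p) → ready)))) = {Store, Ack}
Done ∉ Sat(EG ((wait ∧ ¬ready) ∧ (AG ((ready ∧ p) → ready)))) = {Store, Ack}, so the formula does not hold at Done.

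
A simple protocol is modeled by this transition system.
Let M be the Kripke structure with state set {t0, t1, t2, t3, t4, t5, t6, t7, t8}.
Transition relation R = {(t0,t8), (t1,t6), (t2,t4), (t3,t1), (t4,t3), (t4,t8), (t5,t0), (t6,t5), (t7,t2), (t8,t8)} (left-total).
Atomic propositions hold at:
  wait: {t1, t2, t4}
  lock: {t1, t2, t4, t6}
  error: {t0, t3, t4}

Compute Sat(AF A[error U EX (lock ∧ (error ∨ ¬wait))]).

Sat(¬wait) = {t0, t3, t5, t6, t7, t8}
Sat(error ∨ ¬wait) = {t0, t3, t4, t5, t6, t7, t8}
Sat(lock ∧ (error ∨ ¬wait)) = {t4, t6}
Sat(EX (lock ∧ (error ∨ ¬wait))) = {s : some successor in {t4, t6}} = {t1, t2}
A[error U EX (lock ∧ (error ∨ ¬wait))]: least fixpoint, start Z0 = Sat(EX (lock ∧ (error ∨ ¬wait))) = {t1, t2}, add states in Sat(error) with every successor in Z. Z1 = {t1, t2, t3}; fixed.
Sat(A[error U EX (lock ∧ (error ∨ ¬wait))]) = {t1, t2, t3}
AF A[error U EX (lock ∧ (error ∨ ¬wait))]: least fixpoint, start Z0 = {t1, t2, t3}, add states with every successor in Z. Z1 = {t1, t2, t3, t7}; fixed.
Sat(AF A[error U EX (lock ∧ (error ∨ ¬wait))]) = {t1, t2, t3, t7}

{t1, t2, t3, t7}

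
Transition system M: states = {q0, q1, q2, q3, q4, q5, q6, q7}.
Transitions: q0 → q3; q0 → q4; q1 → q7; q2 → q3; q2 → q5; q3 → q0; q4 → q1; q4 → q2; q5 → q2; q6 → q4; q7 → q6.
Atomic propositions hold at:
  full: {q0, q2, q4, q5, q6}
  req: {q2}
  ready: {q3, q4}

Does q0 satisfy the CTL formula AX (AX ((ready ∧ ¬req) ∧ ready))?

No

Sat(¬req) = {q0, q1, q3, q4, q5, q6, q7}
Sat(ready ∧ ¬req) = {q3, q4}
Sat((ready ∧ ¬req) ∧ ready) = {q3, q4}
Sat(AX ((ready ∧ ¬req) ∧ ready)) = {s : every successor in {q3, q4}} = {q0, q6}
Sat(AX (AX ((ready ∧ ¬req) ∧ ready))) = {s : every successor in {q0, q6}} = {q3, q7}
q0 ∉ Sat(AX (AX ((ready ∧ ¬req) ∧ ready))) = {q3, q7}, so the formula does not hold at q0.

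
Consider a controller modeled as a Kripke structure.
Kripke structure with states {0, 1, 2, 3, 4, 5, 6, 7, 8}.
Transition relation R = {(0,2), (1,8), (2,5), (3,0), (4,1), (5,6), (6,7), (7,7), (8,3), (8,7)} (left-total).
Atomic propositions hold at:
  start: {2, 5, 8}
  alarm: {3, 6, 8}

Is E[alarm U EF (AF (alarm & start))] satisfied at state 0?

No

Sat(alarm & start) = {8}
AF (alarm & start): least fixpoint, start Z0 = {8}, add states with every successor in Z. Z1 = {1, 8}; Z2 = {1, 4, 8}; fixed.
Sat(AF (alarm & start)) = {1, 4, 8}
EF (AF (alarm & start)): least fixpoint, start Z0 = {1, 4, 8}, add states with some successor in Z. Already a fixed point.
Sat(EF (AF (alarm & start))) = {1, 4, 8}
E[alarm U EF (AF (alarm & start))]: least fixpoint, start Z0 = Sat(EF (AF (alarm & start))) = {1, 4, 8}, add states in Sat(alarm) with some successor in Z. Already a fixed point.
Sat(E[alarm U EF (AF (alarm & start))]) = {1, 4, 8}
0 ∉ Sat(E[alarm U EF (AF (alarm & start))]) = {1, 4, 8}, so the formula does not hold at 0.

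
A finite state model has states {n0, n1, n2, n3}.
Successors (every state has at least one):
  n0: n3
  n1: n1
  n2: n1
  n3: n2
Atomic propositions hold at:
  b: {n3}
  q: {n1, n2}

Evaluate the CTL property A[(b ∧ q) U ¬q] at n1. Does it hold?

Sat(b ∧ q) = ∅
Sat(¬q) = {n0, n3}
A[(b ∧ q) U ¬q]: least fixpoint, start Z0 = Sat(¬q) = {n0, n3}, add states in Sat(b ∧ q) with every successor in Z. Already a fixed point.
Sat(A[(b ∧ q) U ¬q]) = {n0, n3}
n1 ∉ Sat(A[(b ∧ q) U ¬q]) = {n0, n3}, so the formula does not hold at n1.

No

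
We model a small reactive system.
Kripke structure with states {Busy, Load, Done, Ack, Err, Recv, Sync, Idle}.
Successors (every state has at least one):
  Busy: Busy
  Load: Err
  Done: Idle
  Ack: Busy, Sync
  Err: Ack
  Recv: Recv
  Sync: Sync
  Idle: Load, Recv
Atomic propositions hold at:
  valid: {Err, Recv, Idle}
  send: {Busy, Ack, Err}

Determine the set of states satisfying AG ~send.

Sat(~send) = {Load, Done, Recv, Sync, Idle}
AG ~send: greatest fixpoint, start Z0 = {Load, Done, Recv, Sync, Idle}, keep only states in Sat with every successor in Z. Z1 = {Done, Recv, Sync, Idle}; Z2 = {Done, Recv, Sync}; Z3 = {Recv, Sync}; fixed.
Sat(AG ~send) = {Recv, Sync}

{Recv, Sync}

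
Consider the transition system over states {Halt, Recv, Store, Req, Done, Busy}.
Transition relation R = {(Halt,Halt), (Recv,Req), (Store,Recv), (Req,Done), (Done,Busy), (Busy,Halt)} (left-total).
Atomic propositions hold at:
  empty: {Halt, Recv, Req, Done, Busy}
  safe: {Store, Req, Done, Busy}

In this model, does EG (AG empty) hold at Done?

AG empty: greatest fixpoint, start Z0 = {Halt, Recv, Req, Done, Busy}, keep only states in Sat with every successor in Z. Already a fixed point.
Sat(AG empty) = {Halt, Recv, Req, Done, Busy}
EG (AG empty): greatest fixpoint, start Z0 = {Halt, Recv, Req, Done, Busy}, keep only states in Sat with some successor in Z. Already a fixed point.
Sat(EG (AG empty)) = {Halt, Recv, Req, Done, Busy}
Done ∈ Sat(EG (AG empty)) = {Halt, Recv, Req, Done, Busy}, so the formula holds at Done.

Yes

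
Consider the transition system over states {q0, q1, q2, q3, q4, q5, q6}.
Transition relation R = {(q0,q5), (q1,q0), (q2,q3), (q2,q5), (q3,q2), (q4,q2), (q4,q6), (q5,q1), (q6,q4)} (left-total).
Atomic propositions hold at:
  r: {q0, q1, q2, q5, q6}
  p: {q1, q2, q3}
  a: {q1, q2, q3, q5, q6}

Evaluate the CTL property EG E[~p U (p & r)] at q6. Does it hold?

Yes

Sat(~p) = {q0, q4, q5, q6}
Sat(p & r) = {q1, q2}
E[~p U (p & r)]: least fixpoint, start Z0 = Sat((p & r)) = {q1, q2}, add states in Sat(~p) with some successor in Z. Z1 = {q1, q2, q4, q5}; Z2 = {q0, q1, q2, q4, q5, q6}; fixed.
Sat(E[~p U (p & r)]) = {q0, q1, q2, q4, q5, q6}
EG E[~p U (p & r)]: greatest fixpoint, start Z0 = {q0, q1, q2, q4, q5, q6}, keep only states in Sat with some successor in Z. Already a fixed point.
Sat(EG E[~p U (p & r)]) = {q0, q1, q2, q4, q5, q6}
q6 ∈ Sat(EG E[~p U (p & r)]) = {q0, q1, q2, q4, q5, q6}, so the formula holds at q6.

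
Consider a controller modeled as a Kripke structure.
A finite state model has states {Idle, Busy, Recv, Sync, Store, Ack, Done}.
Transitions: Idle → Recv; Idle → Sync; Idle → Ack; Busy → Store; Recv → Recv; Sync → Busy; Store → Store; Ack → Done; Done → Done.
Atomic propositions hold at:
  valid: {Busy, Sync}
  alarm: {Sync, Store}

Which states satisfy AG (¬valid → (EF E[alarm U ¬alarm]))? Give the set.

{Recv, Ack, Done}

Sat(¬valid) = {Idle, Recv, Store, Ack, Done}
Sat(¬alarm) = {Idle, Busy, Recv, Ack, Done}
E[alarm U ¬alarm]: least fixpoint, start Z0 = Sat(¬alarm) = {Idle, Busy, Recv, Ack, Done}, add states in Sat(alarm) with some successor in Z. Z1 = {Idle, Busy, Recv, Sync, Ack, Done}; fixed.
Sat(E[alarm U ¬alarm]) = {Idle, Busy, Recv, Sync, Ack, Done}
EF E[alarm U ¬alarm]: least fixpoint, start Z0 = {Idle, Busy, Recv, Sync, Ack, Done}, add states with some successor in Z. Already a fixed point.
Sat(EF E[alarm U ¬alarm]) = {Idle, Busy, Recv, Sync, Ack, Done}
Sat(¬valid → (EF E[alarm U ¬alarm])) = {Idle, Busy, Recv, Sync, Ack, Done}
AG (¬valid → (EF E[alarm U ¬alarm])): greatest fixpoint, start Z0 = {Idle, Busy, Recv, Sync, Ack, Done}, keep only states in Sat with every successor in Z. Z1 = {Idle, Recv, Sync, Ack, Done}; Z2 = {Idle, Recv, Ack, Done}; Z3 = {Recv, Ack, Done}; fixed.
Sat(AG (¬valid → (EF E[alarm U ¬alarm]))) = {Recv, Ack, Done}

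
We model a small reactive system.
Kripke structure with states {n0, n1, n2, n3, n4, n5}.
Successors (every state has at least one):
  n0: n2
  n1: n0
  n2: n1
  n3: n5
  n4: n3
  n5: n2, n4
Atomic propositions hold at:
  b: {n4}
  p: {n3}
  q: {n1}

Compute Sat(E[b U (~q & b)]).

{n4}

Sat(~q) = {n0, n2, n3, n4, n5}
Sat(~q & b) = {n4}
E[b U (~q & b)]: least fixpoint, start Z0 = Sat((~q & b)) = {n4}, add states in Sat(b) with some successor in Z. Already a fixed point.
Sat(E[b U (~q & b)]) = {n4}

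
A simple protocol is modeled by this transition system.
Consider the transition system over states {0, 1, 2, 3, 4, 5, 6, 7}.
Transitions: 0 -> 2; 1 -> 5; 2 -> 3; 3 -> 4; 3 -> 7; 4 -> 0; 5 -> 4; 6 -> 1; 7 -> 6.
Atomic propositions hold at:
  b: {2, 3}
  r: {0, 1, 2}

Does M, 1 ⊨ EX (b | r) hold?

Sat(b | r) = {0, 1, 2, 3}
Sat(EX (b | r)) = {s : some successor in {0, 1, 2, 3}} = {0, 2, 4, 6}
1 ∉ Sat(EX (b | r)) = {0, 2, 4, 6}, so the formula does not hold at 1.

No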